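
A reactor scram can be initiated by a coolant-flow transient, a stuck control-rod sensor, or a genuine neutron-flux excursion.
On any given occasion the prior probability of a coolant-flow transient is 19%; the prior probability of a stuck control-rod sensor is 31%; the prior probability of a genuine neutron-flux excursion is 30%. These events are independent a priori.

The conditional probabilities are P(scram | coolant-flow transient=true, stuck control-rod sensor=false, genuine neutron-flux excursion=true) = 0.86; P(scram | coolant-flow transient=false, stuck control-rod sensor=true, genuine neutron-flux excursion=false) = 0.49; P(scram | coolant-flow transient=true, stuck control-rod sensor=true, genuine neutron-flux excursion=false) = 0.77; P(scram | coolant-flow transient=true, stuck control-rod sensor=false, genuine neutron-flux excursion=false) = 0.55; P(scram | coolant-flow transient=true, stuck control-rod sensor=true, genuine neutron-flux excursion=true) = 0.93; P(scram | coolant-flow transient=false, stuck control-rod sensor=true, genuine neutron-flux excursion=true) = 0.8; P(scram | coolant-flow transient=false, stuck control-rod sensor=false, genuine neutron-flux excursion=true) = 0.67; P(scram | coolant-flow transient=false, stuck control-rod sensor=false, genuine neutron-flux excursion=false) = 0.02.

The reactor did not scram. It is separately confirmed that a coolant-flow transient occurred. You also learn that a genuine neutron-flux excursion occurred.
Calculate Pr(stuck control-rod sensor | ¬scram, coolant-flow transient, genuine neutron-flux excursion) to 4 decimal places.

Pr(stuck control-rod sensor | ¬scram, coolant-flow transient, genuine neutron-flux excursion) ≈ 0.1834

Numerator (weight on configurations with stuck control-rod sensor): 0.07·0.31 = 0.021700
The normalizing constant is 0.14·0.69 + 0.07·0.31 = 0.118300
P(stuck control-rod sensor | ¬scram, coolant-flow transient, genuine neutron-flux excursion) = 0.021700/0.118300 ≈ 0.1834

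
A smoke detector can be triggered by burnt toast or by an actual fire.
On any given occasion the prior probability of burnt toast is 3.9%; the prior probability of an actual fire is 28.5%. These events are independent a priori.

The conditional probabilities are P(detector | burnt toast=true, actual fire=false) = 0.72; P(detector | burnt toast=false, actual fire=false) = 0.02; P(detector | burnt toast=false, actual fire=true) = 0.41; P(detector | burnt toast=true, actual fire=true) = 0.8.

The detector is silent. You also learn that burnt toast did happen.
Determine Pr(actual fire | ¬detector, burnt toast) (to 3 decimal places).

Pr(actual fire | ¬detector, burnt toast) ≈ 0.222

Enumerate both values of actual fire and weight by the priors:
  P(¬detector | burnt toast) = 0.28·0.715 + 0.2·0.285
        = 0.200200 + 0.057000 = 0.257200
Keeping only the actual fire-present terms gives 0.057000, so
  P(actual fire | ¬detector, burnt toast) = 0.057000 / 0.257200 ≈ 0.222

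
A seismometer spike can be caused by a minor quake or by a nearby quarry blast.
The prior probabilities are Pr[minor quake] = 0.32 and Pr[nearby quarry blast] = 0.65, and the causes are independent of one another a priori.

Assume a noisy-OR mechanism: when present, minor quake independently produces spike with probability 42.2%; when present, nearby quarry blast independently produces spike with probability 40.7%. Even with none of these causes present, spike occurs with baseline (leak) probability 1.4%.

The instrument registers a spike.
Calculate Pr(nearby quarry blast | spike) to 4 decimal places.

Under noisy-OR, P(spike | causes) = 1 − (1−0.014)·∏(1−qᵢ) over the active causes.
P(spike) = 0.014*0.68*0.35 + 0.415302*0.68*0.65 + 0.430092*0.32*0.35 + 0.662045*0.32*0.65 = 0.003332 + 0.183563 + 0.048170 + 0.137705 = 0.372770
Of this, 0.321268 comes from 0.183563 + 0.137705 (the nearby quarry blast=true cases).
So P(nearby quarry blast | spike) = 0.321268/0.372770 ≈ 0.8618.

Pr(nearby quarry blast | spike) ≈ 0.8618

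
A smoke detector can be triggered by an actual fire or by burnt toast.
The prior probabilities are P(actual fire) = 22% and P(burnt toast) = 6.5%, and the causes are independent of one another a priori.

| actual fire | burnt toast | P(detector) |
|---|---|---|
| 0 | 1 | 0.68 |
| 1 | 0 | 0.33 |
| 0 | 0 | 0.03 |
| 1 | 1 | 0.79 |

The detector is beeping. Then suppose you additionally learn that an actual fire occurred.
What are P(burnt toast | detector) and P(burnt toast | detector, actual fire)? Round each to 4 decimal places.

P(burnt toast | detector) ≈ 0.3377; P(burnt toast | detector, actual fire) ≈ 0.1427

Weight on burnt toast=true, given the evidence: 0.034476 + 0.011297 = 0.045773
Denominator P(detector): 0.03×0.78×0.935 + 0.68×0.78×0.065 + 0.33×0.22×0.935 + 0.79×0.22×0.065 = 0.135533
P(burnt toast | detector) = 0.045773/0.135533 ≈ 0.3377

With the extra evidence:
P(detector | actual fire) = 0.33*0.935 + 0.79*0.065 = 0.308550 + 0.051350 = 0.359900
Restricting to configurations with burnt toast present: 0.79*0.065 = 0.051350.
So P(burnt toast | detector, actual fire) = 0.051350/0.359900 ≈ 0.1427.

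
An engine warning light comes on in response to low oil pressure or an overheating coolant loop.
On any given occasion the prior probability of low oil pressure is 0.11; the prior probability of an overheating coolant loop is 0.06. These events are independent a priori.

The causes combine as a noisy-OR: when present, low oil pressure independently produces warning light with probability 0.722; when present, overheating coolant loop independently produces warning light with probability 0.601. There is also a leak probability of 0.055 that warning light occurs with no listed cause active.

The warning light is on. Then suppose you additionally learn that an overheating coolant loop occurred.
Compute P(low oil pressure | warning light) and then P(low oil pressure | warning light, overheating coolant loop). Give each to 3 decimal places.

Under noisy-OR, P(warning light | causes) = 1 − (1−0.055)·∏(1−qᵢ) over the active causes.
For the numerator, keep only low oil pressure=true terms: 0.076236 + 0.005908 = 0.082144
The normalizing constant is 0.055×0.89×0.94 + 0.622945×0.89×0.06 + 0.73729×0.11×0.94 + 0.895179×0.11×0.06 = 0.161422
P(low oil pressure | warning light) = 0.082144/0.161422 ≈ 0.509

Now condition on the additional information:
Enumerate both values of low oil pressure and weight by the priors:
  P(warning light | overheating coolant loop) = 0.622945×0.89 + 0.895179×0.11
        = 0.554421 + 0.098470 = 0.652891
The terms with low oil pressure present sum to 0.098470, so
  P(low oil pressure | warning light, overheating coolant loop) = 0.098470 / 0.652891 ≈ 0.151

P(low oil pressure | warning light) ≈ 0.509; P(low oil pressure | warning light, overheating coolant loop) ≈ 0.151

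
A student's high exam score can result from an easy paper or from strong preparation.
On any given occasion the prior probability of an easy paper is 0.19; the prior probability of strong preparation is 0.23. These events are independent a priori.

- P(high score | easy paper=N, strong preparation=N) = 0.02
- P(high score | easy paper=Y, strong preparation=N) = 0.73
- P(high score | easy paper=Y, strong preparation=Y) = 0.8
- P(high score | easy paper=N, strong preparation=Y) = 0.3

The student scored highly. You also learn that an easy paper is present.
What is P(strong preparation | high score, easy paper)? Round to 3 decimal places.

P(high score | easy paper) = 0.73·0.77 + 0.8·0.23 = 0.562100 + 0.184000 = 0.746100
Restricting to configurations with strong preparation present: 0.8·0.23 = 0.184000.
P(strong preparation | high score, easy paper) = 0.184000 / 0.746100 ≈ 0.247

P(strong preparation | high score, easy paper) ≈ 0.247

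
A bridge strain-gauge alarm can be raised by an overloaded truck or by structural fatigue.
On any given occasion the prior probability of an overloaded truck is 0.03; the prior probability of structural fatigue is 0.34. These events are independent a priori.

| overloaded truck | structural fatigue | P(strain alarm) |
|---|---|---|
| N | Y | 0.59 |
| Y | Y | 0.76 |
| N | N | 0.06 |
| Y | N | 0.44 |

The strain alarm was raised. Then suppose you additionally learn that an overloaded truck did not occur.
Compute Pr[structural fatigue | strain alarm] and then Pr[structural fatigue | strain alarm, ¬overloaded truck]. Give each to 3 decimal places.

Pr[structural fatigue | strain alarm] ≈ 0.811; Pr[structural fatigue | strain alarm, ¬overloaded truck] ≈ 0.835

P(strain alarm) = 0.06*0.97*0.66 + 0.59*0.97*0.34 + 0.44*0.03*0.66 + 0.76*0.03*0.34 = 0.038412 + 0.194582 + 0.008712 + 0.007752 = 0.249458
Of this, 0.202334 comes from 0.194582 + 0.007752 (the structural fatigue=true cases).
P(structural fatigue | strain alarm) = 0.202334 / 0.249458 ≈ 0.811

Now condition on the additional information:
Numerator (weight on configurations with structural fatigue): 0.59*0.34 = 0.200600
The normalizing constant is 0.06*0.66 + 0.59*0.34 = 0.240200
Posterior = 0.200600 / 0.240200 ≈ 0.835
With overloaded truck excluded, structural fatigue must carry more of the explanatory weight for the strain alarm.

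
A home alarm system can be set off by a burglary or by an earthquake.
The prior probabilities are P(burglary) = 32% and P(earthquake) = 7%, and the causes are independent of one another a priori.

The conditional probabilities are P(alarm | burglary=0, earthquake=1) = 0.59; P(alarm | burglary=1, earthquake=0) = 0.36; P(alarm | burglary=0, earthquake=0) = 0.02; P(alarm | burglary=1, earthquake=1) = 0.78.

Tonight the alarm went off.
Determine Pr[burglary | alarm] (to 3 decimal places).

Pr[burglary | alarm] ≈ 0.754

For the numerator, keep only burglary=true terms: 0.107136 + 0.017472 = 0.124608
Normalizer over all consistent configurations: 0.02*0.68*0.93 + 0.59*0.68*0.07 + 0.36*0.32*0.93 + 0.78*0.32*0.07 = 0.165340
Posterior = 0.124608 / 0.165340 ≈ 0.754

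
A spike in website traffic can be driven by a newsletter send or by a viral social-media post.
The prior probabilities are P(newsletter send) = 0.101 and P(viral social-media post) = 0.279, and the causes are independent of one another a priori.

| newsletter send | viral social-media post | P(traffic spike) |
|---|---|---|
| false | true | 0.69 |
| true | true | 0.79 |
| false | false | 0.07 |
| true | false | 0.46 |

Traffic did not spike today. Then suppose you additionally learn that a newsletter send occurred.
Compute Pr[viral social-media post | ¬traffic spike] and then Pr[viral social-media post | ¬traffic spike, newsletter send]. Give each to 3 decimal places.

Pr[viral social-media post | ¬traffic spike] ≈ 0.115; Pr[viral social-media post | ¬traffic spike, newsletter send] ≈ 0.131

P(¬traffic spike) = 0.93·0.899·0.721 + 0.31·0.899·0.279 + 0.54·0.101·0.721 + 0.21·0.101·0.279 = 0.602806 + 0.077755 + 0.039323 + 0.005918 = 0.725802
Restricting to configurations with viral social-media post present: 0.077755 + 0.005918 = 0.083673.
P(viral social-media post | ¬traffic spike) = 0.083673 / 0.725802 ≈ 0.115

Now also conditioning on newsletter send=true:
P(¬traffic spike | newsletter send) = 0.54*0.721 + 0.21*0.279 = 0.389340 + 0.058590 = 0.447930
Restricting to configurations with viral social-media post present: 0.21*0.279 = 0.058590.
P(viral social-media post | ¬traffic spike, newsletter send) = 0.058590 / 0.447930 ≈ 0.131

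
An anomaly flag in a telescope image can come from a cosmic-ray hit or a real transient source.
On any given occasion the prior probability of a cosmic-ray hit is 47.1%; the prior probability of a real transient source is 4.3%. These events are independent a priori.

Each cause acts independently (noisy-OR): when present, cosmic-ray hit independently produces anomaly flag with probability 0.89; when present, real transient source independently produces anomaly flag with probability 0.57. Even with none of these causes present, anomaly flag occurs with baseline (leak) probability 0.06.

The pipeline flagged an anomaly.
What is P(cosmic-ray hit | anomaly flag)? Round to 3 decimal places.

Under noisy-OR, P(anomaly flag | causes) = 1 − (1−0.06)·∏(1−qᵢ) over the active causes.
P(anomaly flag) = 0.06×0.529×0.957 + 0.5958×0.529×0.043 + 0.8966×0.471×0.957 + 0.955538×0.471×0.043 = 0.030375 + 0.013553 + 0.404140 + 0.019353 = 0.467421
Restricting to configurations with cosmic-ray hit present: 0.404140 + 0.019353 = 0.423493.
P(cosmic-ray hit | anomaly flag) = 0.423493 / 0.467421 ≈ 0.906

P(cosmic-ray hit | anomaly flag) ≈ 0.906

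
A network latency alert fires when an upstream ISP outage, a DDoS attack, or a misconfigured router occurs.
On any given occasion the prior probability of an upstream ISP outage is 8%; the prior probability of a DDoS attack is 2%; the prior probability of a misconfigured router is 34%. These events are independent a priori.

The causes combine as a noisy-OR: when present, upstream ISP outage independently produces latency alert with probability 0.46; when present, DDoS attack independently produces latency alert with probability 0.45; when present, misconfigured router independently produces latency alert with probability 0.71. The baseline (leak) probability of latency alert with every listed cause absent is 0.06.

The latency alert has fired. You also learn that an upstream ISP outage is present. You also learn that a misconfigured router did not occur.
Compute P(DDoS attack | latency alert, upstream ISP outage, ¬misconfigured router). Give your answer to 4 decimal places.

P(DDoS attack | latency alert, upstream ISP outage, ¬misconfigured router) ≈ 0.0290

Under noisy-OR, P(latency alert | causes) = 1 − (1−0.06)·∏(1−qᵢ) over the active causes.
By total probability over both values of DDoS attack:
  P(latency alert | upstream ISP outage, ¬misconfigured router) = 0.4924·0.98 + 0.72082·0.02
        = 0.482552 + 0.014416 = 0.496968
The terms with DDoS attack present sum to 0.014416, so
  P(DDoS attack | latency alert, upstream ISP outage, ¬misconfigured router) = 0.014416 / 0.496968 ≈ 0.0290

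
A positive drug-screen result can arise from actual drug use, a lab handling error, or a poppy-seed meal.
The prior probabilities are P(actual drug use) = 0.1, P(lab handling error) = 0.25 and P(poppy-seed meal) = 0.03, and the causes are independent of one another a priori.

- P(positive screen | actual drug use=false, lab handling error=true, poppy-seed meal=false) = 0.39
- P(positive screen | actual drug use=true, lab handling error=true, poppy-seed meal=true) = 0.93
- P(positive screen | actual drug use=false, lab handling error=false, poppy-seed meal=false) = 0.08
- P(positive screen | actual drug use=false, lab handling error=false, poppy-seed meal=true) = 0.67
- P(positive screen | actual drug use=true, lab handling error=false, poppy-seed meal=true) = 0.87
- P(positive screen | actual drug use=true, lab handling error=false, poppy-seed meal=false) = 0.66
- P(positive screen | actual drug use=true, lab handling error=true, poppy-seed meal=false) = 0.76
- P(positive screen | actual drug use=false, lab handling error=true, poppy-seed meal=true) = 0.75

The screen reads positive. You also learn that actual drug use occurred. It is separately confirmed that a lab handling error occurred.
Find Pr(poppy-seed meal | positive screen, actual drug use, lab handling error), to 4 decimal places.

For the numerator, keep only poppy-seed meal=true terms: 0.93·0.03 = 0.027900
The normalizing constant is 0.76·0.97 + 0.93·0.03 = 0.765100
P(poppy-seed meal | positive screen, actual drug use, lab handling error) = 0.027900/0.765100 ≈ 0.0365

Pr(poppy-seed meal | positive screen, actual drug use, lab handling error) ≈ 0.0365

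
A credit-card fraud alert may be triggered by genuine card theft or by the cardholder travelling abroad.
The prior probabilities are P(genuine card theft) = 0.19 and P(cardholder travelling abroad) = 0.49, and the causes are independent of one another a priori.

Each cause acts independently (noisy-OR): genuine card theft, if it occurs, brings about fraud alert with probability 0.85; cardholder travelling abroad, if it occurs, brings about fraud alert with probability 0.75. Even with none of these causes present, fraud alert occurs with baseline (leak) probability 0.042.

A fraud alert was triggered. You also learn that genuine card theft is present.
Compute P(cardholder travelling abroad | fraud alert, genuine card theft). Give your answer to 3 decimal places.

P(cardholder travelling abroad | fraud alert, genuine card theft) ≈ 0.520

Under noisy-OR, P(fraud alert | causes) = 1 − (1−0.042)·∏(1−qᵢ) over the active causes.
By total probability over both values of cardholder travelling abroad:
  P(fraud alert | genuine card theft) = 0.8563*0.51 + 0.964075*0.49
        = 0.436713 + 0.472397 = 0.909110
Configurations with cardholder travelling abroad contribute 0.472397, so
  P(cardholder travelling abroad | fraud alert, genuine card theft) = 0.472397 / 0.909110 ≈ 0.520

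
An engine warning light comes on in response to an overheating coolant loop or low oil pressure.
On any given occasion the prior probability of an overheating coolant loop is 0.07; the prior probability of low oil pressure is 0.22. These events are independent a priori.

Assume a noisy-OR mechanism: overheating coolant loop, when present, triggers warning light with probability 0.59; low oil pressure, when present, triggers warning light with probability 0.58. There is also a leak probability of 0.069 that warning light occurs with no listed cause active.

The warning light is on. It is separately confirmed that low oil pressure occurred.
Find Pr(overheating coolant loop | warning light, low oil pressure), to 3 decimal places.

Under noisy-OR, P(warning light | causes) = 1 − (1−0.069)·∏(1−qᵢ) over the active causes.
Enumerate both values of overheating coolant loop and weight by the priors:
  P(warning light | low oil pressure) = 0.60898·0.93 + 0.839682·0.07
        = 0.566351 + 0.058778 = 0.625129
Keeping only the overheating coolant loop-present terms gives 0.058778, so
  P(overheating coolant loop | warning light, low oil pressure) = 0.058778 / 0.625129 ≈ 0.094

Pr(overheating coolant loop | warning light, low oil pressure) ≈ 0.094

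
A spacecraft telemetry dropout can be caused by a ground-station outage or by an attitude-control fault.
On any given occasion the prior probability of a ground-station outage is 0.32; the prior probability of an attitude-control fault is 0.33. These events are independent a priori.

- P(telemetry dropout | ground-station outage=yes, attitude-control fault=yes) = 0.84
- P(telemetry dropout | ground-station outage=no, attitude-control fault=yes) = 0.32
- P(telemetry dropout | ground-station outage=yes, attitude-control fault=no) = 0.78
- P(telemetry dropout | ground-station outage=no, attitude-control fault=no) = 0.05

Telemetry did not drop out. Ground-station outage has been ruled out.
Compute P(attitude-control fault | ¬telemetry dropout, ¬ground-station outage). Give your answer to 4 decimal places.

P(attitude-control fault | ¬telemetry dropout, ¬ground-station outage) ≈ 0.2607

Numerator (weight on configurations with attitude-control fault): 0.68*0.33 = 0.224400
The normalizing constant is 0.95*0.67 + 0.68*0.33 = 0.860900
P(attitude-control fault | ¬telemetry dropout, ¬ground-station outage) = 0.224400/0.860900 ≈ 0.2607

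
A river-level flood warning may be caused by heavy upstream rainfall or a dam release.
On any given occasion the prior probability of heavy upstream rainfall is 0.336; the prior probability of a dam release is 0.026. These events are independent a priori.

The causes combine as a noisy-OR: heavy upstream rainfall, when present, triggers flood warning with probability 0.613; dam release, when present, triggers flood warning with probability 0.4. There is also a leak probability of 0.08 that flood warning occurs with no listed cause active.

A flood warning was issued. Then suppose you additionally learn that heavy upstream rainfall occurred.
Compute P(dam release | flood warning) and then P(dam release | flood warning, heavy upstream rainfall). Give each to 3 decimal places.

Under noisy-OR, P(flood warning | causes) = 1 − (1−0.08)·∏(1−qᵢ) over the active causes.
Enumerate the 4 (heavy upstream rainfall, dam release) configurations and weight by the priors:
  P(flood warning) = 0.08*0.664*0.974 + 0.448*0.664*0.026 + 0.64396*0.336*0.974 + 0.786376*0.336*0.026
        = 0.051739 + 0.007734 + 0.210745 + 0.006870 = 0.277088
The terms with dam release present sum to 0.014604, so
  P(dam release | flood warning) = 0.014604 / 0.277088 ≈ 0.053

Now condition on the additional information:
For the numerator, keep only dam release=true terms: 0.786376×0.026 = 0.020446
The normalizing constant is 0.64396×0.974 + 0.786376×0.026 = 0.647663
P(dam release | flood warning, heavy upstream rainfall) = 0.020446/0.647663 ≈ 0.032
This is intercausal reasoning (explaining away): once heavy upstream rainfall accounts for the flood warning, dam release becomes less likely.

P(dam release | flood warning) ≈ 0.053; P(dam release | flood warning, heavy upstream rainfall) ≈ 0.032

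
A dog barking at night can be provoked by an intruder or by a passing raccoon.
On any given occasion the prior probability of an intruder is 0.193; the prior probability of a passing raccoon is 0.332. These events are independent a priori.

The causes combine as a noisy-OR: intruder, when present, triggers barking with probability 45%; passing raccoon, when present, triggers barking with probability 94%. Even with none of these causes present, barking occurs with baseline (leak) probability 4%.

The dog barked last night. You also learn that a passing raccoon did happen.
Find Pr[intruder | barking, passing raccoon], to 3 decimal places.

Pr[intruder | barking, passing raccoon] ≈ 0.197

Under noisy-OR, P(barking | causes) = 1 − (1−0.04)·∏(1−qᵢ) over the active causes.
Sum P(barking|·) weighted by the priors over both values of intruder:
  P(barking | passing raccoon) = 0.9424·0.807 + 0.96832·0.193
        = 0.760517 + 0.186886 = 0.947403
Configurations with intruder contribute 0.186886, so
  P(intruder | barking, passing raccoon) = 0.186886 / 0.947403 ≈ 0.197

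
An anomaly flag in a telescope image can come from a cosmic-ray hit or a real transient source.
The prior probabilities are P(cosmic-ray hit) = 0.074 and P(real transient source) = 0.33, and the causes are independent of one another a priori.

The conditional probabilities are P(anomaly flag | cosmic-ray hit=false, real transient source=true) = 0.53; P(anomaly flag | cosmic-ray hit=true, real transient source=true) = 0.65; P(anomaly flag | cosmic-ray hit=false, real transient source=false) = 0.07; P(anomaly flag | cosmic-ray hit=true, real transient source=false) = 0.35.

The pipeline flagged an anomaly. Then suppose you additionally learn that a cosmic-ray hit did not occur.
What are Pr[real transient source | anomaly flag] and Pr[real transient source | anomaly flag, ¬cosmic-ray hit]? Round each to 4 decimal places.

Pr[real transient source | anomaly flag] ≈ 0.7453; Pr[real transient source | anomaly flag, ¬cosmic-ray hit] ≈ 0.7885

Weight on real transient source=true, given the evidence: 0.161957 + 0.015873 = 0.177830
The normalizing constant is 0.07·0.926·0.67 + 0.53·0.926·0.33 + 0.35·0.074·0.67 + 0.65·0.074·0.33 = 0.238612
Posterior = 0.177830 / 0.238612 ≈ 0.7453

Now also conditioning on cosmic-ray hit≠true:
P(anomaly flag | ¬cosmic-ray hit) = 0.07*0.67 + 0.53*0.33 = 0.046900 + 0.174900 = 0.221800
Restricting to configurations with real transient source present: 0.53*0.33 = 0.174900.
Hence the posterior is 0.174900/0.221800 ≈ 0.7885.
With cosmic-ray hit excluded, real transient source must carry more of the explanatory weight for the anomaly flag.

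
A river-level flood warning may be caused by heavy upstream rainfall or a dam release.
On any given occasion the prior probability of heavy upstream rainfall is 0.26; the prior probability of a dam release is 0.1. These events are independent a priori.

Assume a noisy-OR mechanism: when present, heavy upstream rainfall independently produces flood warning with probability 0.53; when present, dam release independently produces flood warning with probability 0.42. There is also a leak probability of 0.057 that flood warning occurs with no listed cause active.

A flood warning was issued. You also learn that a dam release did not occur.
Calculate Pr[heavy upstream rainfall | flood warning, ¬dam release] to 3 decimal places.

Pr[heavy upstream rainfall | flood warning, ¬dam release] ≈ 0.774

Under noisy-OR, P(flood warning | causes) = 1 − (1−0.057)·∏(1−qᵢ) over the active causes.
For the numerator, keep only heavy upstream rainfall=true terms: 0.55679·0.26 = 0.144765
Normalizer over all consistent configurations: 0.057·0.74 + 0.55679·0.26 = 0.186945
Posterior = 0.144765 / 0.186945 ≈ 0.774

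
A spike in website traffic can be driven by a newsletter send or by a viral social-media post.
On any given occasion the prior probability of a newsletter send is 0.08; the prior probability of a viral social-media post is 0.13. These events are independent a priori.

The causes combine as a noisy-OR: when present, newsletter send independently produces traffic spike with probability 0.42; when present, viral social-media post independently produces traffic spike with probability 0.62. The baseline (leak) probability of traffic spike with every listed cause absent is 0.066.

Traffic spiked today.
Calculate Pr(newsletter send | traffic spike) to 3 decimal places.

Pr(newsletter send | traffic spike) ≈ 0.236

Under noisy-OR, P(traffic spike | causes) = 1 − (1−0.066)·∏(1−qᵢ) over the active causes.
P(traffic spike) = 0.066·0.92·0.87 + 0.64508·0.92·0.13 + 0.45828·0.08·0.87 + 0.794146·0.08·0.13 = 0.052826 + 0.077152 + 0.031896 + 0.008259 = 0.170133
Restricting to configurations with newsletter send present: 0.031896 + 0.008259 = 0.040155.
So P(newsletter send | traffic spike) = 0.040155/0.170133 ≈ 0.236.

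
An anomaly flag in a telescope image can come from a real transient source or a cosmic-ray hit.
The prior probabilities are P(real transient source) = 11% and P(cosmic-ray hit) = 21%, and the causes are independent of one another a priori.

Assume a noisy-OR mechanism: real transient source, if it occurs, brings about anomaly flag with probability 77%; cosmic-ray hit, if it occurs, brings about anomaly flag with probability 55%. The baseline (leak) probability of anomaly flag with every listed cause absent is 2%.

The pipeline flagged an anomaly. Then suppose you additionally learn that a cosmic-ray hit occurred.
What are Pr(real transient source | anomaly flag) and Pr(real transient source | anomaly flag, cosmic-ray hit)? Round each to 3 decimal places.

Pr(real transient source | anomaly flag) ≈ 0.426; Pr(real transient source | anomaly flag, cosmic-ray hit) ≈ 0.166

Under noisy-OR, P(anomaly flag | causes) = 1 − (1−0.02)·∏(1−qᵢ) over the active causes.
P(anomaly flag) = 0.02·0.89·0.79 + 0.559·0.89·0.21 + 0.7746·0.11·0.79 + 0.89857·0.11·0.21 = 0.014062 + 0.104477 + 0.067313 + 0.020757 = 0.206609
Of this, 0.088070 comes from 0.067313 + 0.020757 (the real transient source=true cases).
So P(real transient source | anomaly flag) = 0.088070/0.206609 ≈ 0.426.

Now also conditioning on cosmic-ray hit=true:
P(anomaly flag | cosmic-ray hit) = 0.559·0.89 + 0.89857·0.11 = 0.497510 + 0.098843 = 0.596353
The real transient source-present share is 0.89857·0.11 = 0.098843.
Hence the posterior is 0.098843/0.596353 ≈ 0.166.
— cosmic-ray hit explains away the evidence for real transient source.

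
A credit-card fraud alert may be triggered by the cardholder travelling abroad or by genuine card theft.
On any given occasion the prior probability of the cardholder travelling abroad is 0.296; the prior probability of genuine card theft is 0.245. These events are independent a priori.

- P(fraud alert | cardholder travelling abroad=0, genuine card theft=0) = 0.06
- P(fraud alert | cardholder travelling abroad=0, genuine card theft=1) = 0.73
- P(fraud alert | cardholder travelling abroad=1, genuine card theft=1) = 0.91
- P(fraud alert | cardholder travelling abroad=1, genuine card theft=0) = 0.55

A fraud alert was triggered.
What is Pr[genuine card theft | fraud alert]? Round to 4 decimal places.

Weight on genuine card theft=true, given the evidence: 0.125910 + 0.065993 = 0.191903
The normalizing constant is 0.06×0.704×0.755 + 0.73×0.704×0.245 + 0.55×0.296×0.755 + 0.91×0.296×0.245 = 0.346708
Posterior = 0.191903 / 0.346708 ≈ 0.5535

Pr[genuine card theft | fraud alert] ≈ 0.5535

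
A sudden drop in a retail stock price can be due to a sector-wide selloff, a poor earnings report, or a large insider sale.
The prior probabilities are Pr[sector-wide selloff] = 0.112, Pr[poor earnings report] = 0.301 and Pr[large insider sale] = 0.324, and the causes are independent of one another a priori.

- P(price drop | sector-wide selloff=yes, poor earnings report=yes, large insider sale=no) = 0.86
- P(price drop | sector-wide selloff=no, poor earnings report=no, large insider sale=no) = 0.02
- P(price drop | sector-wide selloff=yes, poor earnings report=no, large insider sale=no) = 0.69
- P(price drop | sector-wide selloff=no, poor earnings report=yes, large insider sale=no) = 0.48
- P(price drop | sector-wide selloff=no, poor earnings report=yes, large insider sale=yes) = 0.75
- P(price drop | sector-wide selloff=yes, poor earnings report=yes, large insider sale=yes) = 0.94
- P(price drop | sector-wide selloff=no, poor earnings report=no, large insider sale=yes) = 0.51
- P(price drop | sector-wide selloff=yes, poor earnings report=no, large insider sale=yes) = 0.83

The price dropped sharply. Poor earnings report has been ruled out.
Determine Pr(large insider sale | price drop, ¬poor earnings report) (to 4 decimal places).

Weight on large insider sale=true, given the evidence: 0.146733 + 0.030119 = 0.176852
Normalizer over all consistent configurations: 0.02×0.888×0.676 + 0.51×0.888×0.324 + 0.69×0.112×0.676 + 0.83×0.112×0.324 = 0.241099
Posterior = 0.176852 / 0.241099 ≈ 0.7335

Pr(large insider sale | price drop, ¬poor earnings report) ≈ 0.7335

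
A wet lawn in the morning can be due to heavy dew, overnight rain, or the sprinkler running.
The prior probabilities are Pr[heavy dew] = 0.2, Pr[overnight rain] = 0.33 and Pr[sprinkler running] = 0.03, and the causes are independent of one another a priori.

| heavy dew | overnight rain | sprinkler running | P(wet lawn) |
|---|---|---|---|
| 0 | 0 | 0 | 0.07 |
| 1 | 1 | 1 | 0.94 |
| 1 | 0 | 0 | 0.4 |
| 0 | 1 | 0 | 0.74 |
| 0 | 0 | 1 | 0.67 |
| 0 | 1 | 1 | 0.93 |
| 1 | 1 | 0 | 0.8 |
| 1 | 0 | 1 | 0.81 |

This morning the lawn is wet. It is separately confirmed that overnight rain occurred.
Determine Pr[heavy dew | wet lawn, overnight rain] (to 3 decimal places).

Pr[heavy dew | wet lawn, overnight rain] ≈ 0.212

Enumerate the 4 (heavy dew, sprinkler running) configurations and weight by the priors:
  P(wet lawn | overnight rain) = 0.74×0.8×0.97 + 0.93×0.8×0.03 + 0.8×0.2×0.97 + 0.94×0.2×0.03
        = 0.574240 + 0.022320 + 0.155200 + 0.005640 = 0.757400
Configurations with heavy dew contribute 0.160840, so
  P(heavy dew | wet lawn, overnight rain) = 0.160840 / 0.757400 ≈ 0.212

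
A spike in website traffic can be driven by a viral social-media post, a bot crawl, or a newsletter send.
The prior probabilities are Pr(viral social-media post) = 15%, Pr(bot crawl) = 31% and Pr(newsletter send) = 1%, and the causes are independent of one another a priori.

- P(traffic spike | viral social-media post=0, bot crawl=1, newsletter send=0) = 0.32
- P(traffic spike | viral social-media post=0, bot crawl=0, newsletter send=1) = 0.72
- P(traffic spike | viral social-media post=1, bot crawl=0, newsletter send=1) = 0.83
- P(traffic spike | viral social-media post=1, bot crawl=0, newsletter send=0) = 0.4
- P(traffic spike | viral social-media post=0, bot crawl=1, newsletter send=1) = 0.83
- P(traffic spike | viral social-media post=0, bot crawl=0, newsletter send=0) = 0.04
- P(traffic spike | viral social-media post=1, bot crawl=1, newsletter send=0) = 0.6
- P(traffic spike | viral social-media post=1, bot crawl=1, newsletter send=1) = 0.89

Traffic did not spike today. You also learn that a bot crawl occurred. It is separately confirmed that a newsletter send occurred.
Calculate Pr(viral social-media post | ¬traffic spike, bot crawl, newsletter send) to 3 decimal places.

By total probability over both values of viral social-media post:
  P(¬traffic spike | bot crawl, newsletter send) = 0.17*0.85 + 0.11*0.15
        = 0.144500 + 0.016500 = 0.161000
The terms with viral social-media post present sum to 0.016500, so
  P(viral social-media post | ¬traffic spike, bot crawl, newsletter send) = 0.016500 / 0.161000 ≈ 0.102

Pr(viral social-media post | ¬traffic spike, bot crawl, newsletter send) ≈ 0.102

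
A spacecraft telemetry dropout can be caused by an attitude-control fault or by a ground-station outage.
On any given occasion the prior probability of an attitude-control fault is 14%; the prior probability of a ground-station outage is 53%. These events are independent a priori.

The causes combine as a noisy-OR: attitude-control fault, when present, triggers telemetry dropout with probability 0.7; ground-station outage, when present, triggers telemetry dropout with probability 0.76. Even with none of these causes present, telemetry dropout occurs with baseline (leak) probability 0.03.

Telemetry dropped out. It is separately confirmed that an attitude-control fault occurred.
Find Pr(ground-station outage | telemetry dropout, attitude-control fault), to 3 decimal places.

Pr(ground-station outage | telemetry dropout, attitude-control fault) ≈ 0.597

Under noisy-OR, P(telemetry dropout | causes) = 1 − (1−0.03)·∏(1−qᵢ) over the active causes.
P(telemetry dropout | attitude-control fault) = 0.709*0.47 + 0.93016*0.53 = 0.333230 + 0.492985 = 0.826215
Restricting to configurations with ground-station outage present: 0.93016*0.53 = 0.492985.
Hence the posterior is 0.492985/0.826215 ≈ 0.597.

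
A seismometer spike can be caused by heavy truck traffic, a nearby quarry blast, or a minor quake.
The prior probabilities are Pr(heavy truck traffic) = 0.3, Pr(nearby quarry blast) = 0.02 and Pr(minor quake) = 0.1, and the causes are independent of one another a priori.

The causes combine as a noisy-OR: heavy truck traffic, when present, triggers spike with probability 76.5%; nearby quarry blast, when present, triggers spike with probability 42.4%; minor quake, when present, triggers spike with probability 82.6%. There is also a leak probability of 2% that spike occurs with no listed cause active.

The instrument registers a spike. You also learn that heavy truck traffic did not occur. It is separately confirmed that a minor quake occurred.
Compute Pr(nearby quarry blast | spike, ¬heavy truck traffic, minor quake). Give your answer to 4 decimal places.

Under noisy-OR, P(spike | causes) = 1 − (1−0.02)·∏(1−qᵢ) over the active causes.
By total probability over both values of nearby quarry blast:
  P(spike | ¬heavy truck traffic, minor quake) = 0.82948×0.98 + 0.90178×0.02
        = 0.812890 + 0.018036 = 0.830926
Configurations with nearby quarry blast contribute 0.018036, so
  P(nearby quarry blast | spike, ¬heavy truck traffic, minor quake) = 0.018036 / 0.830926 ≈ 0.0217

Pr(nearby quarry blast | spike, ¬heavy truck traffic, minor quake) ≈ 0.0217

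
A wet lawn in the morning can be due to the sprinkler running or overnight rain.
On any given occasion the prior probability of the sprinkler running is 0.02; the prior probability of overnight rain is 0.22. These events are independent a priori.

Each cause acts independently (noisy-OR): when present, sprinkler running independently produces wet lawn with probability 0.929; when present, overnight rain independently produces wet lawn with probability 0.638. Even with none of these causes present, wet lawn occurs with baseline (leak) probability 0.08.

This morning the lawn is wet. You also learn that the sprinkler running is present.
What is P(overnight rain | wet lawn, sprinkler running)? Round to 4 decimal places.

Under noisy-OR, P(wet lawn | causes) = 1 − (1−0.08)·∏(1−qᵢ) over the active causes.
P(wet lawn | sprinkler running) = 0.93468·0.78 + 0.976354·0.22 = 0.729050 + 0.214798 = 0.943848
Of this, 0.214798 comes from 0.976354·0.22 (the overnight rain=true cases).
P(overnight rain | wet lawn, sprinkler running) = 0.214798 / 0.943848 ≈ 0.2276

P(overnight rain | wet lawn, sprinkler running) ≈ 0.2276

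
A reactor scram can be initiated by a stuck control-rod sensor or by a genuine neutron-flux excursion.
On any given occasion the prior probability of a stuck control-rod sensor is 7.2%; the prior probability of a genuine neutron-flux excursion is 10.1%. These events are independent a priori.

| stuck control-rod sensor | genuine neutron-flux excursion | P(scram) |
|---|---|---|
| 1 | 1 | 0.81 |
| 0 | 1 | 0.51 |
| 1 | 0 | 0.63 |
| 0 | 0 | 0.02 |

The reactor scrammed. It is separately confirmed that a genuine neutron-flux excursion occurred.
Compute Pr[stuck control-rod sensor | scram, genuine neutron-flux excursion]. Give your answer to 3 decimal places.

By total probability over both values of stuck control-rod sensor:
  P(scram | genuine neutron-flux excursion) = 0.51*0.928 + 0.81*0.072
        = 0.473280 + 0.058320 = 0.531600
Configurations with stuck control-rod sensor contribute 0.058320, so
  P(stuck control-rod sensor | scram, genuine neutron-flux excursion) = 0.058320 / 0.531600 ≈ 0.110

Pr[stuck control-rod sensor | scram, genuine neutron-flux excursion] ≈ 0.110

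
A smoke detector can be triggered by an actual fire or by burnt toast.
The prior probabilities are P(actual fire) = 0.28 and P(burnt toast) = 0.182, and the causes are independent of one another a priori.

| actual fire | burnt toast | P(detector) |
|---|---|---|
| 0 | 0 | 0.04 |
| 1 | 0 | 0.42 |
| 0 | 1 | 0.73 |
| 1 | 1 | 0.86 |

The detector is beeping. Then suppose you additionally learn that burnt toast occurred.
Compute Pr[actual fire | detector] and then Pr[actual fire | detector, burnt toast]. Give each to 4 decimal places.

Pr[actual fire | detector] ≈ 0.5401; Pr[actual fire | detector, burnt toast] ≈ 0.3142

P(detector) = 0.04*0.72*0.818 + 0.73*0.72*0.182 + 0.42*0.28*0.818 + 0.86*0.28*0.182 = 0.023558 + 0.095659 + 0.096197 + 0.043826 = 0.259240
Restricting to configurations with actual fire present: 0.096197 + 0.043826 = 0.140023.
So P(actual fire | detector) = 0.140023/0.259240 ≈ 0.5401.

Now also conditioning on burnt toast=true:
P(detector | burnt toast) = 0.73×0.72 + 0.86×0.28 = 0.525600 + 0.240800 = 0.766400
Restricting to configurations with actual fire present: 0.86×0.28 = 0.240800.
Hence the posterior is 0.240800/0.766400 ≈ 0.3142.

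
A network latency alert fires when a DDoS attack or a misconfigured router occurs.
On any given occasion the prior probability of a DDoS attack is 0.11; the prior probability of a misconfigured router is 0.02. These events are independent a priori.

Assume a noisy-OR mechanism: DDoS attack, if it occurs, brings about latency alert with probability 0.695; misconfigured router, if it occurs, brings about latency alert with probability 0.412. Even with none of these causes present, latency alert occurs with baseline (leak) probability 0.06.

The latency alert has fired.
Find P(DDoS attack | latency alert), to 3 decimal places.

Under noisy-OR, P(latency alert | causes) = 1 − (1−0.06)·∏(1−qᵢ) over the active causes.
P(latency alert) = 0.06×0.89×0.98 + 0.44728×0.89×0.02 + 0.7133×0.11×0.98 + 0.83142×0.11×0.02 = 0.052332 + 0.007962 + 0.076894 + 0.001829 = 0.139017
The DDoS attack-present share is 0.076894 + 0.001829 = 0.078723.
P(DDoS attack | latency alert) = 0.078723 / 0.139017 ≈ 0.566

P(DDoS attack | latency alert) ≈ 0.566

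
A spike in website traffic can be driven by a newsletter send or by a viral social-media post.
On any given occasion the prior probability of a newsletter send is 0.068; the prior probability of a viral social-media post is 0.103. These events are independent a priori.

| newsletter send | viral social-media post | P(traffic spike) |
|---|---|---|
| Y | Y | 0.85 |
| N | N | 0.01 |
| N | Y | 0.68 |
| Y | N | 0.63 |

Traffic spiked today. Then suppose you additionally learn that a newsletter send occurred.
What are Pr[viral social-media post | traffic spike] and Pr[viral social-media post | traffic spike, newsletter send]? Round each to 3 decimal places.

P(traffic spike) = 0.01*0.932*0.897 + 0.68*0.932*0.103 + 0.63*0.068*0.897 + 0.85*0.068*0.103 = 0.008360 + 0.065277 + 0.038427 + 0.005953 = 0.118017
The viral social-media post-present share is 0.065277 + 0.005953 = 0.071230.
P(viral social-media post | traffic spike) = 0.071230 / 0.118017 ≈ 0.604

With the extra evidence:
Sum P(traffic spike|·) weighted by the priors over both values of viral social-media post:
  P(traffic spike | newsletter send) = 0.63·0.897 + 0.85·0.103
        = 0.565110 + 0.087550 = 0.652660
The terms with viral social-media post present sum to 0.087550, so
  P(viral social-media post | traffic spike, newsletter send) = 0.087550 / 0.652660 ≈ 0.134
This is intercausal reasoning (explaining away): once newsletter send accounts for the traffic spike, viral social-media post becomes less likely.

Pr[viral social-media post | traffic spike] ≈ 0.604; Pr[viral social-media post | traffic spike, newsletter send] ≈ 0.134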